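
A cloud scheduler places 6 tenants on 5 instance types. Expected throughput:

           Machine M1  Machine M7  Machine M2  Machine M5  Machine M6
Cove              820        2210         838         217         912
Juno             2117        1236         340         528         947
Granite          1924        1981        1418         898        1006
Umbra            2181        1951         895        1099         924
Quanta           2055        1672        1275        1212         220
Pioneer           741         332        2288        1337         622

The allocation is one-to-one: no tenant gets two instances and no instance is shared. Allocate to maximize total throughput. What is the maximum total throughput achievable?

Maximum total: 8897 ops/s

Optimal: Umbra→Machine M1 (2181 ops/s), Cove→Machine M7 (2210 ops/s), Pioneer→Machine M2 (2288 ops/s), Quanta→Machine M5 (1212 ops/s), Granite→Machine M6 (1006 ops/s) — total 2181+2210+2288+1212+1006 = 8897 ops/s.
Row-greedy (each tenant in turn takes its best remaining instance) gives 7064 ops/s, worse by 1833.
Next-best assignment: Umbra→Machine M1, Cove→Machine M7, Pioneer→Machine M2, Quanta→Machine M5, Juno→Machine M6 = 8838 ops/s.
Swapping Umbra↔Granite (Umbra→Machine M6 924 ops/s, Granite→Machine M1 1924 ops/s) loses 339.
Checked against all permutations: 8897 ops/s is optimal.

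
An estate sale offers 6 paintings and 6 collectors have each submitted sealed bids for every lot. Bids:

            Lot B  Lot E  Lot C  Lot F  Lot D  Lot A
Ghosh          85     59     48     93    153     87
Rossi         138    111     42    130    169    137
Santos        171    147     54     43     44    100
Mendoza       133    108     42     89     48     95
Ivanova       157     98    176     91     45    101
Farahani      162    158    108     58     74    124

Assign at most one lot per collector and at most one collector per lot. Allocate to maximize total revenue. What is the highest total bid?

Max total: $884

Optimal: Ghosh→Lot D ($153), Rossi→Lot A ($137), Santos→Lot B ($171), Mendoza→Lot F ($89), Ivanova→Lot C ($176), Farahani→Lot E ($158) — total 153+137+171+89+176+158 = $884.
Row-greedy (each collector in turn takes its best remaining lot) gives $767, worse by 117.
No other one-to-one assignment exceeds $884.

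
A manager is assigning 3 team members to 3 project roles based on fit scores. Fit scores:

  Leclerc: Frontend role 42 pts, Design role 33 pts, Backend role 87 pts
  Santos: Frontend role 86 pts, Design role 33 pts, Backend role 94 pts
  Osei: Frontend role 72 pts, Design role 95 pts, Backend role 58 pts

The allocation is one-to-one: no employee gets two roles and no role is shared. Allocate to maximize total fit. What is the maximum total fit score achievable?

Max total: 268 pts

Optimal: Leclerc→Backend role (87 pts), Santos→Frontend role (86 pts), Osei→Design role (95 pts) — total 87+86+95 = 268 pts.
Max-entry greedy (repeatedly take the single best remaining cell) gives 231 pts, worse by 37.
Every other assignment is strictly worse.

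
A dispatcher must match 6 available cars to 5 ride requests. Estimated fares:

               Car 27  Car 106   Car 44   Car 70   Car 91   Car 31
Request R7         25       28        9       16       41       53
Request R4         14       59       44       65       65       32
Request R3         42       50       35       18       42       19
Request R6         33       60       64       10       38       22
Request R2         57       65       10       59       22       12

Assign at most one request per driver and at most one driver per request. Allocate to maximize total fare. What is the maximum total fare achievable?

Max total: $291

Optimal: Car 31→Request R7 ($53), Car 91→Request R4 ($65), Car 106→Request R3 ($50), Car 44→Request R6 ($64), Car 70→Request R2 ($59) — total 53+65+50+64+59 = $291.
Row-greedy (each driver in turn takes its best remaining request) gives $220, worse by 71.
Next-best assignment: Car 31→Request R7, Car 70→Request R4, Car 27→Request R3, Car 44→Request R6, Car 106→Request R2 = $289.
No other one-to-one assignment exceeds $291.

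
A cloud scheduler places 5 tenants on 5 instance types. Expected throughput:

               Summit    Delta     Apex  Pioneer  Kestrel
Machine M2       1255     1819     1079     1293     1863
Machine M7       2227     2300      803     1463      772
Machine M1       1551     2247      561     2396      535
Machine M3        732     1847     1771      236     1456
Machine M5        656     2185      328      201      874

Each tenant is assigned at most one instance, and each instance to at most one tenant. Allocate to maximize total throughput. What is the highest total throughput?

Maximum total: 10442 ops/s

Optimal: Summit→Machine M7 (2227 ops/s), Delta→Machine M5 (2185 ops/s), Apex→Machine M3 (1771 ops/s), Pioneer→Machine M1 (2396 ops/s), Kestrel→Machine M2 (1863 ops/s) — total 2227+2185+1771+2396+1863 = 10442 ops/s.
Max-entry greedy (repeatedly take the single best remaining cell) gives 8986 ops/s, worse by 1456.
Next-best assignment: Summit→Machine M7, Delta→Machine M5, Apex→Machine M2, Pioneer→Machine M1, Kestrel→Machine M3 = 9343 ops/s.
Swapping Apex↔Delta (Apex→Machine M5 328 ops/s, Delta→Machine M3 1847 ops/s) loses 1781.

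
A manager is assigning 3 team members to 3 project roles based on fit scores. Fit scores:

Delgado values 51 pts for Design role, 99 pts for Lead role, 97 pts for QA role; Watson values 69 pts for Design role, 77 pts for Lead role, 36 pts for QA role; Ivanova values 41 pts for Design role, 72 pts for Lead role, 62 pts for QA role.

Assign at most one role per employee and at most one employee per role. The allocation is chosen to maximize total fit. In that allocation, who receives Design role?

This is the linear assignment problem.
Optimal: Delgado→QA role (97 pts), Watson→Design role (69 pts), Ivanova→Lead role (72 pts) — total 97+69+72 = 238 pts.
Swapping Watson↔Ivanova (Watson→Lead role 77 pts, Ivanova→Design role 41 pts) loses 23.
No other one-to-one assignment exceeds 238 pts.
Watson's own top role is Lead role (77 pts), but forcing Watson→Lead role and reassigning the rest optimally gives only 215 pts — worse by 23.

Watson receives Design role.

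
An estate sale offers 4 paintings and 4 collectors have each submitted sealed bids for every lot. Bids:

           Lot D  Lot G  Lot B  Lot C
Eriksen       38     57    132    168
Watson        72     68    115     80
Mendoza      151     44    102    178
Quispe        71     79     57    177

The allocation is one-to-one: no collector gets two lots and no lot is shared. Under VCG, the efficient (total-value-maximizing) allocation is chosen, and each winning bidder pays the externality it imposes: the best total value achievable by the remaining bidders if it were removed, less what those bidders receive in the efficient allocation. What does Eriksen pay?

Eriksen pays $47.

Efficient allocation: Eriksen→Lot B ($132), Watson→Lot G ($68), Mendoza→Lot D ($151), Quispe→Lot C ($177); total welfare W = $528.
Eriksen receives Lot B at value $132, so the others get W − 132 = $396.
Without Eriksen: best allocation of the remaining 3 bidders over all 4 lots is Watson→Lot B ($115), Mendoza→Lot D ($151), Quispe→Lot C ($177), total $443.
VCG payment = (others' best without Eriksen) − (others' welfare with Eriksen) = 443 − 396 = $47.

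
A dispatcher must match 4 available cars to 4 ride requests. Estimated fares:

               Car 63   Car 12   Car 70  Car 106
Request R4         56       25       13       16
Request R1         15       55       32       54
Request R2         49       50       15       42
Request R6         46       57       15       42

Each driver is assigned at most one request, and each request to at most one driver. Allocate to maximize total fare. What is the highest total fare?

Treat this as an assignment problem: match each driver to one request.
Optimal: Car 63→Request R4 ($56), Car 12→Request R6 ($57), Car 70→Request R1 ($32), Car 106→Request R2 ($42) — total 56+57+32+42 = $187.
Next-best assignment: Car 63→Request R4, Car 12→Request R6, Car 70→Request R2, Car 106→Request R1 = $182.
No other one-to-one assignment exceeds $187.

Max total: $187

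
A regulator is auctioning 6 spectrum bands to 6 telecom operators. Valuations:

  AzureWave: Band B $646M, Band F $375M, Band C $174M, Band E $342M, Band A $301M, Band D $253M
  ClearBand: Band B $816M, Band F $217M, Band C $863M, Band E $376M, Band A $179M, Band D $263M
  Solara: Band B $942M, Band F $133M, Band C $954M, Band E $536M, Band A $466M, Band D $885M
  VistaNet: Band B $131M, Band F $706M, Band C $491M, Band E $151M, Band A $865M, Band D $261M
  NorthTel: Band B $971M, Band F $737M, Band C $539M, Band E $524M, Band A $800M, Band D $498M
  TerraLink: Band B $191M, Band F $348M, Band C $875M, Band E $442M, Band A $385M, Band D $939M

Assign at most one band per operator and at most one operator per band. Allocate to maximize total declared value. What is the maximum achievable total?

Treat this as an assignment problem: match each operator to one band.
Optimal: AzureWave→Band E ($342M), ClearBand→Band C ($863M), Solara→Band B ($942M), VistaNet→Band A ($865M), NorthTel→Band F ($737M), TerraLink→Band D ($939M) — total 342+863+942+865+737+939 = $4688M.
Row-greedy (each operator in turn takes its best remaining band) gives $4438M, worse by 250.
Swapping TerraLink↔Solara (TerraLink→Band B $191M, Solara→Band D $885M) loses 805.
Every other assignment is strictly worse.

Max total: $4688M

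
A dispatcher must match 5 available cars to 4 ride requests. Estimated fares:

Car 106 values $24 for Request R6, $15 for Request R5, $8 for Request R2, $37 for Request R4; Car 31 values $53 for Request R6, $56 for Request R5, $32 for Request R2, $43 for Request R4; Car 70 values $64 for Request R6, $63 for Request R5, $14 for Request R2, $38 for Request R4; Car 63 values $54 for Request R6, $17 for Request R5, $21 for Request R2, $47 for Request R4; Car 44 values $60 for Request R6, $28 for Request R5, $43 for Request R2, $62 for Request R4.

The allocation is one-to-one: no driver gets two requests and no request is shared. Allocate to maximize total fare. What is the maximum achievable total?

Max total: $211

This is a one-to-one assignment (maximum-weight bipartite matching).
Optimal: Car 63→Request R6 ($54), Car 70→Request R5 ($63), Car 31→Request R2 ($32), Car 44→Request R4 ($62) — total 54+63+32+62 = $211.
Max-entry greedy (repeatedly take the single best remaining cell) gives $203, worse by 8.
Swapping Car 70↔Car 44 (Car 70→Request R4 $38, Car 44→Request R5 $28) loses 59.
Every other assignment is strictly worse.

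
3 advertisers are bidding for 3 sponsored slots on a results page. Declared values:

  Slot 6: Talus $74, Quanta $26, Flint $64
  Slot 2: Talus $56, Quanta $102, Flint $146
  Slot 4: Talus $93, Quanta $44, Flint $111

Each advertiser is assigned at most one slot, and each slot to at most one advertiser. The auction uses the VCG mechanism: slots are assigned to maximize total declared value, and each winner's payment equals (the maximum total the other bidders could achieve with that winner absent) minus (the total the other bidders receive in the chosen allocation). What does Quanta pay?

Quanta pays $54.

Efficient allocation: Talus→Slot 6 ($74), Quanta→Slot 2 ($102), Flint→Slot 4 ($111); total welfare W = $287.
Quanta receives Slot 2 at value $102, so the others get W − 102 = $185.
Without Quanta: best allocation of the remaining 2 bidders over all 3 slots is Talus→Slot 4 ($93), Flint→Slot 2 ($146), total $239.
VCG payment = (others' best without Quanta) − (others' welfare with Quanta) = 239 − 185 = $54.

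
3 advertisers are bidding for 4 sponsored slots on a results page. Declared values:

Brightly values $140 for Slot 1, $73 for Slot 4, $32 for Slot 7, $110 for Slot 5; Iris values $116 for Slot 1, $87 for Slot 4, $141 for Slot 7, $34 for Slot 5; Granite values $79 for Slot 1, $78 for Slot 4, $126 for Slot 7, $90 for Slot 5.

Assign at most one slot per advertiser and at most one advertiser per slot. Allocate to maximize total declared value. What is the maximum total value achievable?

Maximum total: $371

Optimal: Brightly→Slot 1 ($140), Iris→Slot 7 ($141), Granite→Slot 5 ($90) — total 140+141+90 = $371.
Column-greedy (each slot in turn goes to its best remaining advertiser) gives $353, worse by 18.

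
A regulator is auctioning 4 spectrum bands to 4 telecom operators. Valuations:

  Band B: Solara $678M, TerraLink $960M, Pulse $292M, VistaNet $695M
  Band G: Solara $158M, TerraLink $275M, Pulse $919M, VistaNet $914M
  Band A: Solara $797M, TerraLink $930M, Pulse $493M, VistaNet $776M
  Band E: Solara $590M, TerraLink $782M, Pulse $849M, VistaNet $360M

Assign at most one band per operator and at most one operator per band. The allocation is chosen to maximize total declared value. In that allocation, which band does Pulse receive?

Optimal: Solara→Band A ($797M), TerraLink→Band B ($960M), Pulse→Band E ($849M), VistaNet→Band G ($914M) — total 797+960+849+914 = $3520M.
Max-entry greedy (repeatedly take the single best remaining cell) gives $3036M, worse by 484.
Next-best assignment: Solara→Band B, TerraLink→Band A, Pulse→Band E, VistaNet→Band G = $3371M.
Swapping Pulse↔Solara (Pulse→Band A $493M, Solara→Band E $590M) loses 563.
Pulse's own top band is Band G ($919M), but forcing Pulse→Band G and reassigning the rest optimally gives only $3245M — worse by 275.

Pulse receives Band E.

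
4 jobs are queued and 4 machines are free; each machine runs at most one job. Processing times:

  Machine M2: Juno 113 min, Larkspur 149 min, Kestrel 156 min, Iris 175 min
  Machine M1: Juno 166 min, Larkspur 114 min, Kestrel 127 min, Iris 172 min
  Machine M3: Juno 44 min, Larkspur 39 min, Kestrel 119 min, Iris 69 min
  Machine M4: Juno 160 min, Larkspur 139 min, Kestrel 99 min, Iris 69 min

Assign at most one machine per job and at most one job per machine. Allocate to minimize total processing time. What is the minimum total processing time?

Minimum total: 348 min

Optimal: Juno→Machine M2 (113 min), Larkspur→Machine M3 (39 min), Kestrel→Machine M1 (127 min), Iris→Machine M4 (69 min) — total 113+39+127+69 = 348 min.
Row-greedy (each job in turn takes its cheapest remaining machine) gives 432 min, worse by 84.
No other one-to-one assignment undercuts 348 min.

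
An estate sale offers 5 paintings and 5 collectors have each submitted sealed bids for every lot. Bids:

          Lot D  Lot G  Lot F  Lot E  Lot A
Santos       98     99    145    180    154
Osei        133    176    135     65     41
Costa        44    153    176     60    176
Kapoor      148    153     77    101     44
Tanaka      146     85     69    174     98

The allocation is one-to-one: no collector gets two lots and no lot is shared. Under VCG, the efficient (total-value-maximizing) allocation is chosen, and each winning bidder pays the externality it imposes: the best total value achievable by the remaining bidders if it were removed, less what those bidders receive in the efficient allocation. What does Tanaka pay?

Tanaka pays $26.

Efficient allocation: Santos→Lot A ($154), Osei→Lot G ($176), Costa→Lot F ($176), Kapoor→Lot D ($148), Tanaka→Lot E ($174); total welfare W = $828.
Tanaka receives Lot E at value $174, so the others get W − 174 = $654.
Without Tanaka: best allocation of the remaining 4 bidders over all 5 lots is Santos→Lot E ($180), Osei→Lot G ($176), Costa→Lot F ($176), Kapoor→Lot D ($148), total $680.
VCG payment = (others' best without Tanaka) − (others' welfare with Tanaka) = 680 − 654 = $26.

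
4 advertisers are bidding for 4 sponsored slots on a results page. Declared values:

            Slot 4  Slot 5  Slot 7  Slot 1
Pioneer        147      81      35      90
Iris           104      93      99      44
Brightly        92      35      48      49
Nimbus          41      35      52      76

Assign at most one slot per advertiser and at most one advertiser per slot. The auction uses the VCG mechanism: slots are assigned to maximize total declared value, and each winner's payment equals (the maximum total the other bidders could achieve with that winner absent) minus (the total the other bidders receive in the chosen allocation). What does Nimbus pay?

Nimbus pays $7.

Efficient allocation: Pioneer→Slot 4 ($147), Iris→Slot 5 ($93), Brightly→Slot 7 ($48), Nimbus→Slot 1 ($76); total welfare W = $364.
Nimbus receives Slot 1 at value $76, so the others get W − 76 = $288.
Without Nimbus: best allocation of the remaining 3 bidders over all 4 slots is Pioneer→Slot 4 ($147), Iris→Slot 7 ($99), Brightly→Slot 1 ($49), total $295.
VCG payment = (others' best without Nimbus) − (others' welfare with Nimbus) = 295 − 288 = $7.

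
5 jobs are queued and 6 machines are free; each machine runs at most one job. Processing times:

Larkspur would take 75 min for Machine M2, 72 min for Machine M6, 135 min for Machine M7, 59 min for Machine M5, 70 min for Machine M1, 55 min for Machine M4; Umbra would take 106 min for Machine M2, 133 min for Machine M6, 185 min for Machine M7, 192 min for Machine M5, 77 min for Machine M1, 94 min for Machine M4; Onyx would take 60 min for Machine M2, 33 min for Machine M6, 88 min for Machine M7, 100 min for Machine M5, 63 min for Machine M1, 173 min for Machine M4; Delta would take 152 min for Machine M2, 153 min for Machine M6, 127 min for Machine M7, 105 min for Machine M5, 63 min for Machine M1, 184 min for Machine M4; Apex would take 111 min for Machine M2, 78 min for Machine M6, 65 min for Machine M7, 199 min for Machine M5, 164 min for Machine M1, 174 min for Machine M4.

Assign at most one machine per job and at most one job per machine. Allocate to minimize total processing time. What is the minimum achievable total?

Min total: 314 min

Optimal: Larkspur→Machine M5 (59 min), Umbra→Machine M4 (94 min), Onyx→Machine M6 (33 min), Delta→Machine M1 (63 min), Apex→Machine M7 (65 min) — total 59+94+33+63+65 = 314 min.
Column-greedy (each machine in turn goes to its cheapest remaining job) gives 379 min, worse by 65.
Checked against all permutations: 314 min is optimal.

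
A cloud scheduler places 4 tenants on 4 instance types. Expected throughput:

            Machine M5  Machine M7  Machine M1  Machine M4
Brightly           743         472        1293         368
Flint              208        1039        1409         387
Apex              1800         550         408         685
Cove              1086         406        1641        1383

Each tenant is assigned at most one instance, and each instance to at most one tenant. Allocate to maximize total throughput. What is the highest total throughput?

Treat this as an assignment problem: match each tenant to one instance.
Optimal: Brightly→Machine M1 (1293 ops/s), Flint→Machine M7 (1039 ops/s), Apex→Machine M5 (1800 ops/s), Cove→Machine M4 (1383 ops/s) — total 1293+1039+1800+1383 = 5515 ops/s.
Max-entry greedy (repeatedly take the single best remaining cell) gives 4848 ops/s, worse by 667.
Next-best assignment: Brightly→Machine M7, Flint→Machine M1, Apex→Machine M5, Cove→Machine M4 = 5064 ops/s.
Every other assignment is strictly worse.

Max total: 5515 ops/s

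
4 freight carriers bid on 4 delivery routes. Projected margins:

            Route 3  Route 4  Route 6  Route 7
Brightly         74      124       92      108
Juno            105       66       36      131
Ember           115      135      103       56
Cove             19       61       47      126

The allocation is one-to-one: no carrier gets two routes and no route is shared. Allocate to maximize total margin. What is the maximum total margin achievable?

Max total: $458k

This is a one-to-one assignment (maximum-weight bipartite matching).
Optimal: Brightly→Route 4 ($124k), Juno→Route 3 ($105k), Ember→Route 6 ($103k), Cove→Route 7 ($126k) — total 124+105+103+126 = $458k.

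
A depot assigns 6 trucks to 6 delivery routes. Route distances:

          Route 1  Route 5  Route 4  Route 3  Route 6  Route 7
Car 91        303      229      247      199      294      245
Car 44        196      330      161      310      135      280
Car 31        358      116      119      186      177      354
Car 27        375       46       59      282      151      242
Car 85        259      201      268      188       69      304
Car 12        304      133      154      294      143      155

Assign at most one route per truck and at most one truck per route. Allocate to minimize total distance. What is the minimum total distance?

Treat this as an assignment problem: match each truck to one route.
Optimal: Car 91→Route 3 (199 km), Car 44→Route 1 (196 km), Car 31→Route 4 (119 km), Car 27→Route 5 (46 km), Car 85→Route 6 (69 km), Car 12→Route 7 (155 km) — total 199+196+119+46+69+155 = 784 km.
Column-greedy (each route in turn goes to its cheapest remaining truck) gives 937 km, worse by 153.

Minimum total: 784 km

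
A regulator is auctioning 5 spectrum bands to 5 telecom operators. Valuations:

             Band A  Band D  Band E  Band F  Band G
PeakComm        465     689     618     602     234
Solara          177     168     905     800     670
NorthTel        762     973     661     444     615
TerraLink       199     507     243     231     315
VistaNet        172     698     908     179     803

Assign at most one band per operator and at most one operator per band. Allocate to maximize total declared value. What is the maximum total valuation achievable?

Max total: $3579M

This is a one-to-one assignment (maximum-weight bipartite matching).
Optimal: PeakComm→Band F ($602M), Solara→Band E ($905M), NorthTel→Band A ($762M), TerraLink→Band D ($507M), VistaNet→Band G ($803M) — total 602+905+762+507+803 = $3579M.
Column-greedy (each band in turn goes to its best remaining operator) gives $3282M, worse by 297.
Next-best assignment: PeakComm→Band E, Solara→Band F, NorthTel→Band A, TerraLink→Band D, VistaNet→Band G = $3490M.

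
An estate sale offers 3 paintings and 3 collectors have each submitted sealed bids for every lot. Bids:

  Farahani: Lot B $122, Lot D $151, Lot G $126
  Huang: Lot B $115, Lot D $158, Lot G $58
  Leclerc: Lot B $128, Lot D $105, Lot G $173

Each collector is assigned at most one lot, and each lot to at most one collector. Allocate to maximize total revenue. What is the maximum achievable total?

Optimal: Farahani→Lot B ($122), Huang→Lot D ($158), Leclerc→Lot G ($173) — total 122+158+173 = $453.
Column-greedy (each lot in turn goes to its best remaining collector) gives $412, worse by 41.

Maximum total: $453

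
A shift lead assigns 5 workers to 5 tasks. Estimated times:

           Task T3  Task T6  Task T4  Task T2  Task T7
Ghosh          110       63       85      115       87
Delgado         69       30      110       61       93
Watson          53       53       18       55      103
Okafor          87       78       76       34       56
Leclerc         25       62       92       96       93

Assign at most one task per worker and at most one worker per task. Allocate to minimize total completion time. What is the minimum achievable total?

Minimum total: 194 min

This is a one-to-one assignment (minimum-cost bipartite matching).
Optimal: Ghosh→Task T7 (87 min), Delgado→Task T6 (30 min), Watson→Task T4 (18 min), Okafor→Task T2 (34 min), Leclerc→Task T3 (25 min) — total 87+30+18+34+25 = 194 min.
Swapping Delgado↔Okafor (Delgado→Task T2 61 min, Okafor→Task T6 78 min) adds 75.
No other one-to-one assignment undercuts 194 min.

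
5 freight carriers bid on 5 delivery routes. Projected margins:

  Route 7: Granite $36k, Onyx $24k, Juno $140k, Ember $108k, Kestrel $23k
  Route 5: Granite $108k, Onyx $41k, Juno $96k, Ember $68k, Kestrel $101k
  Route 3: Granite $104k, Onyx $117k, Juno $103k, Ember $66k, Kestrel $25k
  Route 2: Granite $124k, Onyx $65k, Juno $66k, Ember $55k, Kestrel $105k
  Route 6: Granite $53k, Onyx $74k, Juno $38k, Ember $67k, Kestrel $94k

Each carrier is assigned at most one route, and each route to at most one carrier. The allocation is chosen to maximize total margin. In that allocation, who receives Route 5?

Optimal: Granite→Route 2 ($124k), Onyx→Route 3 ($117k), Juno→Route 7 ($140k), Ember→Route 6 ($67k), Kestrel→Route 5 ($101k) — total 124+117+140+67+101 = $549k.
Column-greedy (each route in turn goes to its best remaining carrier) gives $537k, worse by 12.
Swapping Granite↔Juno (Granite→Route 7 $36k, Juno→Route 2 $66k) loses 162.
Kestrel's own top route is Route 2 ($105k), but forcing Kestrel→Route 2 and reassigning the rest optimally gives only $537k — worse by 12.

Kestrel receives Route 5.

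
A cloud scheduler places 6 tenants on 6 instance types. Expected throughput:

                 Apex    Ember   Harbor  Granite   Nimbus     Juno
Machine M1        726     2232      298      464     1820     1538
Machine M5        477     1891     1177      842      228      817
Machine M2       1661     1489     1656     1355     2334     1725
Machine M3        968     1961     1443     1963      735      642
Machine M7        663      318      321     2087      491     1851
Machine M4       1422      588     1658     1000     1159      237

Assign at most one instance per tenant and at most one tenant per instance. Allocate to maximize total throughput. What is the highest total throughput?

Maximum total: 10979 ops/s

Optimal: Apex→Machine M4 (1422 ops/s), Ember→Machine M1 (2232 ops/s), Harbor→Machine M5 (1177 ops/s), Granite→Machine M3 (1963 ops/s), Nimbus→Machine M2 (2334 ops/s), Juno→Machine M7 (1851 ops/s) — total 1422+2232+1177+1963+2334+1851 = 10979 ops/s.
Row-greedy (each tenant in turn takes its best remaining instance) gives 9190 ops/s, worse by 1789.
Next-best assignment: Apex→Machine M2, Ember→Machine M5, Harbor→Machine M4, Granite→Machine M3, Nimbus→Machine M1, Juno→Machine M7 = 10844 ops/s.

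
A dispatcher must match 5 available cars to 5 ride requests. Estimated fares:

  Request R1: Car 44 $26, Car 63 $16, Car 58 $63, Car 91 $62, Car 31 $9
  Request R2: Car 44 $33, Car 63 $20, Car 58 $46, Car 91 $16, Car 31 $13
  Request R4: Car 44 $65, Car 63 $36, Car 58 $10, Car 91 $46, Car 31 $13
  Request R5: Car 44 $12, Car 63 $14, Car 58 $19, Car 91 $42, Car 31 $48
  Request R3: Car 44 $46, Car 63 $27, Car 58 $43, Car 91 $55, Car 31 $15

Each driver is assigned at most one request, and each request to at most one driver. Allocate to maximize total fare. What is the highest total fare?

This is the linear assignment problem.
Optimal: Car 44→Request R4 ($65), Car 63→Request R2 ($20), Car 58→Request R1 ($63), Car 91→Request R3 ($55), Car 31→Request R5 ($48) — total 65+20+63+55+48 = $251.
Row-greedy (each driver in turn takes its best remaining request) gives $210, worse by 41.
Next-best assignment: Car 44→Request R4, Car 63→Request R3, Car 58→Request R2, Car 91→Request R1, Car 31→Request R5 = $248.
Swapping Car 31↔Car 63 (Car 31→Request R2 $13, Car 63→Request R5 $14) loses 41.
Checked against all permutations: $251 is optimal.

Maximum total: $251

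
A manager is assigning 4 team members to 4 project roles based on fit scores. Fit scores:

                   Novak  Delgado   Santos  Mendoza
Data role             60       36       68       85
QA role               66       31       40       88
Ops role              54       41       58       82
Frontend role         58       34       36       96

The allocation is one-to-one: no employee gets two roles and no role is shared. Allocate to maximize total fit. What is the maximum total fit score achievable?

Treat this as an assignment problem: match each employee to one role.
Optimal: Novak→QA role (66 pts), Delgado→Ops role (41 pts), Santos→Data role (68 pts), Mendoza→Frontend role (96 pts) — total 66+41+68+96 = 271 pts.
Column-greedy (each role in turn goes to its best remaining employee) gives 243 pts, worse by 28.

Maximum total: 271 pts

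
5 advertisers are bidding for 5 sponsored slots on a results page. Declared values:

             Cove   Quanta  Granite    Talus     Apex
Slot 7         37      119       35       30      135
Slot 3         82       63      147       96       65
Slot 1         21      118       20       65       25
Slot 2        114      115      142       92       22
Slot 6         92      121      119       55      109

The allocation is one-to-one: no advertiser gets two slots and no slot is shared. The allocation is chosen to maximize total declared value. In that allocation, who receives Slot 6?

Cove receives Slot 6.

Optimal: Cove→Slot 6 ($92), Quanta→Slot 1 ($118), Granite→Slot 3 ($147), Talus→Slot 2 ($92), Apex→Slot 7 ($135) — total 92+118+147+92+135 = $584.
Max-entry greedy (repeatedly take the single best remaining cell) gives $582, worse by 2.
Checked against all permutations: $584 is optimal.
Cove's own top slot is Slot 2 ($114), but forcing Cove→Slot 2 and reassigning the rest optimally gives only $582 — worse by 2.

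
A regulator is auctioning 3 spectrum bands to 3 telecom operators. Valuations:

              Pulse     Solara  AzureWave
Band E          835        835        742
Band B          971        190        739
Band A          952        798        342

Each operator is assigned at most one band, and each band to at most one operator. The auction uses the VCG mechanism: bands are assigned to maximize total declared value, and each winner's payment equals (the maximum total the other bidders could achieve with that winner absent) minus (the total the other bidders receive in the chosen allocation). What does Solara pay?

Efficient allocation: Pulse→Band A ($952M), Solara→Band E ($835M), AzureWave→Band B ($739M); total welfare W = $2526M.
Solara receives Band E at value $835M, so the others get W − 835 = $1691M.
Without Solara: best allocation of the remaining 2 bidders over all 3 bands is Pulse→Band B ($971M), AzureWave→Band E ($742M), total $1713M.
VCG payment = (others' best without Solara) − (others' welfare with Solara) = 1713 − 1691 = $22M.

Solara pays $22M.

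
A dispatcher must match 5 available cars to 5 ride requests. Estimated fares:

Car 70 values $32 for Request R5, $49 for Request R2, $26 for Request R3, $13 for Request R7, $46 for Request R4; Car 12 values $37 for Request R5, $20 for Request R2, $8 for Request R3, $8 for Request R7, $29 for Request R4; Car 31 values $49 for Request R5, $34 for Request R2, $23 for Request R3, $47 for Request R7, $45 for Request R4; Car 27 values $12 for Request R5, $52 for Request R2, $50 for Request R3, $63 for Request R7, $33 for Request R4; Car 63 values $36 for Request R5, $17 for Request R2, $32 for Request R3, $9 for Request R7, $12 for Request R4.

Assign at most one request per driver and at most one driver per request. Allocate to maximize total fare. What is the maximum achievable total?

This is a one-to-one assignment (maximum-weight bipartite matching).
Optimal: Car 70→Request R2 ($49), Car 12→Request R5 ($37), Car 31→Request R4 ($45), Car 27→Request R7 ($63), Car 63→Request R3 ($32) — total 49+37+45+63+32 = $226.
Row-greedy (each driver in turn takes its best remaining request) gives $195, worse by 31.
No other one-to-one assignment exceeds $226.

Maximum total: $226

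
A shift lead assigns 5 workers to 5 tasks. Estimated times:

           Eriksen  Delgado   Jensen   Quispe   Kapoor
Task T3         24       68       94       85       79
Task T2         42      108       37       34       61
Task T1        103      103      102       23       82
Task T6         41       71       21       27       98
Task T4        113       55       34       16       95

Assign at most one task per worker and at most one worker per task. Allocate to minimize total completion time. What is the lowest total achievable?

Optimal: Eriksen→Task T3 (24 min), Delgado→Task T4 (55 min), Jensen→Task T6 (21 min), Quispe→Task T1 (23 min), Kapoor→Task T2 (61 min) — total 24+55+21+23+61 = 184 min.
Column-greedy (each task in turn goes to its cheapest remaining worker) gives 216 min, worse by 32.

Minimum total: 184 min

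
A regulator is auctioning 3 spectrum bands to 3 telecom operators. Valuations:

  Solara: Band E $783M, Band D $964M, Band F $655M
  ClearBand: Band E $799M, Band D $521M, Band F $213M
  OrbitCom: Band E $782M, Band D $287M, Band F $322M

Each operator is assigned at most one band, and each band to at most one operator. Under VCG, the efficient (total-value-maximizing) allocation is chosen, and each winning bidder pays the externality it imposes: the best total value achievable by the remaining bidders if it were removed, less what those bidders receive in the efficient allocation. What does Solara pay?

Solara pays $182M.

Efficient allocation: Solara→Band D ($964M), ClearBand→Band E ($799M), OrbitCom→Band F ($322M); total welfare W = $2085M.
Solara receives Band D at value $964M, so the others get W − 964 = $1121M.
Without Solara: best allocation of the remaining 2 bidders over all 3 bands is ClearBand→Band D ($521M), OrbitCom→Band E ($782M), total $1303M.
VCG payment = (others' best without Solara) − (others' welfare with Solara) = 1303 − 1121 = $182M.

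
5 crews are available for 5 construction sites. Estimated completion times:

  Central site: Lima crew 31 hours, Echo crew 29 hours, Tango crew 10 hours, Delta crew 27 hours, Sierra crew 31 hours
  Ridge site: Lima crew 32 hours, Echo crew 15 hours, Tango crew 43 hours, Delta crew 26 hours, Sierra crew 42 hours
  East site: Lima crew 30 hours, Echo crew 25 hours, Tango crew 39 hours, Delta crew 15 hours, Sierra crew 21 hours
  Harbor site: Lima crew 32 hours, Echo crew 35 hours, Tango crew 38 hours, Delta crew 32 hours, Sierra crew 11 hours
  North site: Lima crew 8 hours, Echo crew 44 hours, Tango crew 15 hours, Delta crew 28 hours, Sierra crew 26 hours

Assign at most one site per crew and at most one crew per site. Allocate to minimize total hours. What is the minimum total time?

Min total: 59 hours

This is the linear assignment problem.
Optimal: Lima crew→North site (8 hours), Echo crew→Ridge site (15 hours), Tango crew→Central site (10 hours), Delta crew→East site (15 hours), Sierra crew→Harbor site (11 hours) — total 8+15+10+15+11 = 59 hours.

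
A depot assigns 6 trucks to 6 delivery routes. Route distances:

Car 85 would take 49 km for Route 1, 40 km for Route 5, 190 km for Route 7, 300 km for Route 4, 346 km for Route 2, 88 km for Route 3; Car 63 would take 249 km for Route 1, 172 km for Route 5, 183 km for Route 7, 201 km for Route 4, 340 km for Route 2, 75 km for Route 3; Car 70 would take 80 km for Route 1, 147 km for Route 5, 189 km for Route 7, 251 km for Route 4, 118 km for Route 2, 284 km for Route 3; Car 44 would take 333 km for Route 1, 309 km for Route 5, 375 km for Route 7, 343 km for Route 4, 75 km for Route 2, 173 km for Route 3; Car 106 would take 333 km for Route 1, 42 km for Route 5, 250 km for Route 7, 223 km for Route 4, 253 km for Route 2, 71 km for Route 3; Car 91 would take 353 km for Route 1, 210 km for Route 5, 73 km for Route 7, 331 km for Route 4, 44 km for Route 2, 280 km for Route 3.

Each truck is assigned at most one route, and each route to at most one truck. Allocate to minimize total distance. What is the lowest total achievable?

This is the linear assignment problem.
Optimal: Car 85→Route 5 (40 km), Car 63→Route 4 (201 km), Car 70→Route 1 (80 km), Car 44→Route 2 (75 km), Car 106→Route 3 (71 km), Car 91→Route 7 (73 km) — total 40+201+80+75+71+73 = 540 km.
Next-best assignment: Car 85→Route 3, Car 63→Route 4, Car 70→Route 1, Car 44→Route 2, Car 106→Route 5, Car 91→Route 7 = 559 km.
Swapping Car 91↔Car 70 (Car 91→Route 1 353 km, Car 70→Route 7 189 km) adds 389.

Min total: 540 km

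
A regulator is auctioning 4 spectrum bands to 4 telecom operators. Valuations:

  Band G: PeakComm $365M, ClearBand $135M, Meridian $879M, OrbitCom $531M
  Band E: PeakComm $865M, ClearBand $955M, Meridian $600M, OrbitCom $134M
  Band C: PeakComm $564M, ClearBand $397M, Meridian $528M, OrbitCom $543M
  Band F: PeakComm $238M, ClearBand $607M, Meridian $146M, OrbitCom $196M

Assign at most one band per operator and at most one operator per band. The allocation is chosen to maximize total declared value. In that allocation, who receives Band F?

ClearBand receives Band F.

This is the linear assignment problem.
Optimal: PeakComm→Band E ($865M), ClearBand→Band F ($607M), Meridian→Band G ($879M), OrbitCom→Band C ($543M) — total 865+607+879+543 = $2894M.
Max-entry greedy (repeatedly take the single best remaining cell) gives $2594M, worse by 300.
Next-best assignment: PeakComm→Band F, ClearBand→Band E, Meridian→Band G, OrbitCom→Band C = $2615M.
Swapping PeakComm↔OrbitCom (PeakComm→Band C $564M, OrbitCom→Band E $134M) loses 710.
ClearBand's own top band is Band E ($955M), but forcing ClearBand→Band E and reassigning the rest optimally gives only $2615M — worse by 279.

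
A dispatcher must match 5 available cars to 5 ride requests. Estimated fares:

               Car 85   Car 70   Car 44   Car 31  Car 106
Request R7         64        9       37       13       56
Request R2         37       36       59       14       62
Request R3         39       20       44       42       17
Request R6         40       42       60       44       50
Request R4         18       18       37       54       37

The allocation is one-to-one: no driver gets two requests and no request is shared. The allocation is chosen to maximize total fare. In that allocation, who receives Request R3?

Optimal: Car 85→Request R7 ($64), Car 70→Request R6 ($42), Car 44→Request R3 ($44), Car 31→Request R4 ($54), Car 106→Request R2 ($62) — total 64+42+44+54+62 = $266.
Max-entry greedy (repeatedly take the single best remaining cell) gives $260, worse by 6.
Car 44's own top request is Request R6 ($60), but forcing Car 44→Request R6 and reassigning the rest optimally gives only $260 — worse by 6.

Car 44 receives Request R3.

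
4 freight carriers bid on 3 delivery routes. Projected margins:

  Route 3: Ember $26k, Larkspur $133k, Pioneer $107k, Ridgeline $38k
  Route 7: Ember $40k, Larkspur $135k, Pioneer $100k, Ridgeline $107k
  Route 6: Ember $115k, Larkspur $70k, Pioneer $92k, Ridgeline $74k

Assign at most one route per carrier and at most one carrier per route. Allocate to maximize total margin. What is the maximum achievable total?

Optimal: Pioneer→Route 3 ($107k), Larkspur→Route 7 ($135k), Ember→Route 6 ($115k) — total 107+135+115 = $357k.
Column-greedy (each route in turn goes to its best remaining carrier) gives $355k, worse by 2.
Swapping Pioneer↔Ember (Pioneer→Route 6 $92k, Ember→Route 3 $26k) loses 104.

Maximum total: $357k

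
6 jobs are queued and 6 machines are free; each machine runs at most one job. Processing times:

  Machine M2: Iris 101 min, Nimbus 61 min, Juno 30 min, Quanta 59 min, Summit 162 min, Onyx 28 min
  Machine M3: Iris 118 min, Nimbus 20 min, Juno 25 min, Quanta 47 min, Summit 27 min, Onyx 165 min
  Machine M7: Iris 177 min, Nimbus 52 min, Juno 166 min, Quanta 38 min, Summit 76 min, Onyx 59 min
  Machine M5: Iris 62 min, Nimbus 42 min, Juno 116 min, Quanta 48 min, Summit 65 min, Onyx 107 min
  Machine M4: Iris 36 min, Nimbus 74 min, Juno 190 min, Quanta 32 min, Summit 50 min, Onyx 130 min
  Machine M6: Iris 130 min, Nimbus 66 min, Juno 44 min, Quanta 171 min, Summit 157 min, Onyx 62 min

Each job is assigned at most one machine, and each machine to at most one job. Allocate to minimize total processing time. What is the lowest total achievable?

Minimum total: 215 min

Optimal: Iris→Machine M4 (36 min), Nimbus→Machine M5 (42 min), Juno→Machine M6 (44 min), Quanta→Machine M7 (38 min), Summit→Machine M3 (27 min), Onyx→Machine M2 (28 min) — total 36+42+44+38+27+28 = 215 min.
Row-greedy (each job in turn takes its cheapest remaining machine) gives 251 min, worse by 36.
Every other assignment is strictly worse.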